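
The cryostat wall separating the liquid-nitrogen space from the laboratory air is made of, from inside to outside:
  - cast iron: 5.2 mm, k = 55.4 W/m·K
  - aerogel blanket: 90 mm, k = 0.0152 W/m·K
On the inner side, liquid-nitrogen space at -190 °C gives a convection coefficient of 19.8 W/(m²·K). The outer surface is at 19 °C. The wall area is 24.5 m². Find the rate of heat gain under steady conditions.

Using the resistance-network approach (series):
R_inner film = 1/(h_i·A) = 1/(19.8×24.5) = 0.002061 K/W
R_cast iron = L/(kA) = 0.0052/(55.4×24.5) = 3.831×10^-6 K/W
R_aerogel blanket = L/(kA) = 0.09/(0.0152×24.5) = 0.2417 K/W
R_total = 0.2437 K/W
Q = ΔT / R_total = 209 / 0.2437

Q ≈ 857 W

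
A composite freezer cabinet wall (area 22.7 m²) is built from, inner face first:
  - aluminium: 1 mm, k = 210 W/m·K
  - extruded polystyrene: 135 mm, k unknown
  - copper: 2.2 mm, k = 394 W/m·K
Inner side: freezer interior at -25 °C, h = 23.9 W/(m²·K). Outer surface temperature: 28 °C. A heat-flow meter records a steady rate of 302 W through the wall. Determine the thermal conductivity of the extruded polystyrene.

k ≈ 0.0342 W/(m·K)

Model the wall as resistances in series:
R_inner film = 1/(h_i·A) = 1/(23.9×22.7) = 0.001843 K/W
R_aluminium = L/(kA) = 0.001/(210×22.7) = 2.098×10^-7 K/W
R_copper = L/(kA) = 0.0022/(394×22.7) = 2.46×10^-7 K/W
Sum of known resistances R_other = 0.001844 K/W
Total R = ΔT/Q = 53/302 = 0.1755 K/W
R_extruded polystyrene = R_total − R_other = 0.1737 K/W
k = L/(R·A) = 0.135/(0.1737×22.7)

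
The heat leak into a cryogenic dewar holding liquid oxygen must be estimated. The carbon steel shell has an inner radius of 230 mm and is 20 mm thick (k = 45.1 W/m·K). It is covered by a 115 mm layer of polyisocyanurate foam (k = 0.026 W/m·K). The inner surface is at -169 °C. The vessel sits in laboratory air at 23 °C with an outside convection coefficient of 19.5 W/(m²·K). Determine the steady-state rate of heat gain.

Q ≈ 49.4 W

For a spherical shell R = (1/r₁ − 1/r₂)/(4πk); film R = 1/(h·4πr²). In series:
R_carbon steel shell = (1/0.23 − 1/0.25)/(4π×45.1) = 6.137×10^-4 K/W
R_polyisocyanurate foam = (1/0.25 − 1/0.365)/(4π×0.026) = 3.857 K/W
R_outer film = 1/(h·4πr_o²) = 1/(19.5×4π×0.365²) = 0.03063 K/W
R_total = 3.889 K/W
Q = ΔT/R_total = 192/3.889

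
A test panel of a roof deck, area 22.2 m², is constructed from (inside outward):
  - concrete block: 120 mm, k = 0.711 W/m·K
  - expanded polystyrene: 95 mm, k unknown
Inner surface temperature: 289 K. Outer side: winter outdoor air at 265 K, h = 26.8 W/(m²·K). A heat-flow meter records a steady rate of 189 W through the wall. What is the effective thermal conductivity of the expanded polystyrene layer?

Using the resistance-network approach (series):
R_concrete block = L/(kA) = 0.12/(0.711×22.2) = 0.007603 K/W
R_outer film = 1/(h_o·A) = 1/(26.8×22.2) = 0.001681 K/W
Sum of known resistances R_other = 0.009283 K/W
Total R = ΔT/Q = 24/189 = 0.127 K/W
R_expanded polystyrene = R_total − R_other = 0.1177 K/W
k = L/(R·A) = 0.095/(0.1177×22.2)

k ≈ 0.0364 W/(m·K)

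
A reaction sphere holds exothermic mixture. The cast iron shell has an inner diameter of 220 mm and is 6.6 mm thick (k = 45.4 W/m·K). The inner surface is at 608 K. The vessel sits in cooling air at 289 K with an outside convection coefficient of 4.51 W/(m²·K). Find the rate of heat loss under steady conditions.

Each spherical layer contributes R = (1/r_i − 1/r_o)/(4πk):
R_cast iron shell = (1/0.11 − 1/0.1166)/(4π×45.4) = 9.02×10^-4 K/W
R_outer film = 1/(h·4πr_o²) = 1/(4.51×4π×0.1166²) = 1.298 K/W
R_total = 1.299 K/W
Q = ΔT/R_total = 319/1.299

Q ≈ 246 W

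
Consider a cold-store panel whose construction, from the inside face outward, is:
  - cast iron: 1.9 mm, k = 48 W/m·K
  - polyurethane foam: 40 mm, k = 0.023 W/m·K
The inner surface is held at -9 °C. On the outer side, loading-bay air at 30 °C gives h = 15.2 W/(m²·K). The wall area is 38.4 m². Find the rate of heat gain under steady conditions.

Model the wall as resistances in series:
R_cast iron = L/(kA) = 0.0019/(48×38.4) = 1.031×10^-6 K/W
R_polyurethane foam = L/(kA) = 0.04/(0.023×38.4) = 0.04529 K/W
R_outer film = 1/(h_o·A) = 1/(15.2×38.4) = 0.001713 K/W
R_total = 0.047 K/W
Q = ΔT / R_total = 39 / 0.047

Q ≈ 830 W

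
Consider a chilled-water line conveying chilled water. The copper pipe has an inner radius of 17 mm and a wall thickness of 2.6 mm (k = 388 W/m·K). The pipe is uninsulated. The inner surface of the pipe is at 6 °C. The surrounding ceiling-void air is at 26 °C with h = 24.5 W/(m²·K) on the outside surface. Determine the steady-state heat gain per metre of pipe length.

For a radial system each layer contributes R = ln(r_out/r_in)/(2πkL); films add R = 1/(hA).
R_copper pipe wall = ln(19.6/17)/(2π×388×1) = 5.838×10^-5 K/W
R_outer film = 1/(h_o·2πr_oL) = 1/(24.5×2π×0.0196×1) = 0.3314 K/W
R_total = 0.3315 K/W
Q = ΔT/R_total = 20/0.3315

q′ ≈ 60.3 W/m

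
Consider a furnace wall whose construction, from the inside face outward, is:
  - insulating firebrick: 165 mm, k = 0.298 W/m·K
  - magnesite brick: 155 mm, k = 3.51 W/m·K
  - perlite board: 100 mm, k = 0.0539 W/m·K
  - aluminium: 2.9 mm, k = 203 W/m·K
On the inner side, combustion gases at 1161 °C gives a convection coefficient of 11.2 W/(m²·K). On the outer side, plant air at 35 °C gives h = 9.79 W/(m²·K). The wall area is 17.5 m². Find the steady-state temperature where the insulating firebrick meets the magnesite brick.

Using the resistance-network approach (series):
R_inner film = 1/(h_i·A) = 1/(11.2×17.5) = 0.005102 K/W
R_insulating firebrick = L/(kA) = 0.165/(0.298×17.5) = 0.03164 K/W
R_magnesite brick = L/(kA) = 0.155/(3.51×17.5) = 0.002523 K/W
R_perlite board = L/(kA) = 0.1/(0.0539×17.5) = 0.106 K/W
R_aluminium = L/(kA) = 0.0029/(203×17.5) = 8.163×10^-7 K/W
R_outer film = 1/(h_o·A) = 1/(9.79×17.5) = 0.005837 K/W
R_total = 0.1511 K/W;  Q = ΔT/R_total = 1126/0.1511 = 7451 W
T_interface = T_inner − Q·ΣR(inner→interface) = 1161 − 7450×0.03674

T ≈ 887 °C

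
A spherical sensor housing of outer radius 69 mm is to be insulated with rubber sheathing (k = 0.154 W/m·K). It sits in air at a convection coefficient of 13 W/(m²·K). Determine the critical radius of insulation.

For a sphere r_cr = 2k/h = 2×0.154/13
r_cr = 23.7 mm; since the bare radius (69 mm) is above r_cr, any added insulation will reduce heat loss.

r_cr ≈ 23.7 mm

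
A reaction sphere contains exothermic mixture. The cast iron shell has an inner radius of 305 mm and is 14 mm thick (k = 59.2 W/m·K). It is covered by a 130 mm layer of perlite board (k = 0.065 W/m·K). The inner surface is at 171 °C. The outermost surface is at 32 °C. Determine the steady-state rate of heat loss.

Radial (spherical) resistances in series:
R_cast iron shell = (1/0.305 − 1/0.319)/(4π×59.2) = 1.934×10^-4 K/W
R_perlite board = (1/0.319 − 1/0.449)/(4π×0.065) = 1.111 K/W
R_total = 1.111 K/W
Q = ΔT/R_total = 139/1.111

Q ≈ 125 W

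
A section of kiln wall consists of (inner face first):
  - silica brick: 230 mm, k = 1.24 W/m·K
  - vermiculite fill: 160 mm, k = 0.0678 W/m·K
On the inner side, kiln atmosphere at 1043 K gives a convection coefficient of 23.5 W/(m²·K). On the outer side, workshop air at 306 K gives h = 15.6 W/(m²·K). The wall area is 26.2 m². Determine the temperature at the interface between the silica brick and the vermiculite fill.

T ≈ 980 K

Treating each layer as a thermal resistance in series:
R_inner film = 1/(h_i·A) = 1/(23.5×26.2) = 0.001624 K/W
R_silica brick = L/(kA) = 0.23/(1.24×26.2) = 0.00708 K/W
R_vermiculite fill = L/(kA) = 0.16/(0.0678×26.2) = 0.09007 K/W
R_outer film = 1/(h_o·A) = 1/(15.6×26.2) = 0.002447 K/W
R_total = 0.1012 K/W;  Q = ΔT/R_total = 737/0.1012 = 7281 W
T_interface = T_inner − Q·ΣR(inner→interface) = 1043 − 7280×0.008704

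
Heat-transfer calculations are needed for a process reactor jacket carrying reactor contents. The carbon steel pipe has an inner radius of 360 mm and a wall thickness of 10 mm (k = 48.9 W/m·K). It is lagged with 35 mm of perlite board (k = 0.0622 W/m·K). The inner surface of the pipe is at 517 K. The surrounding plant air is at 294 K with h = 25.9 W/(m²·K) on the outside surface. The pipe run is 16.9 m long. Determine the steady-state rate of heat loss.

Cylindrical conduction, so R = ln(r₂/r₁)/(2πkL) per layer, in series:
R_carbon steel pipe wall = ln(370/360)/(2π×48.9×16.9) = 5.277×10^-6 K/W
R_perlite board = ln(405/370)/(2π×0.0622×16.9) = 0.01368 K/W
R_outer film = 1/(h_o·2πr_oL) = 1/(25.9×2π×0.405×16.9) = 8.978×10^-4 K/W
R_total = 0.01459 K/W
Q = ΔT/R_total = 223/0.01459

Q ≈ 15300 W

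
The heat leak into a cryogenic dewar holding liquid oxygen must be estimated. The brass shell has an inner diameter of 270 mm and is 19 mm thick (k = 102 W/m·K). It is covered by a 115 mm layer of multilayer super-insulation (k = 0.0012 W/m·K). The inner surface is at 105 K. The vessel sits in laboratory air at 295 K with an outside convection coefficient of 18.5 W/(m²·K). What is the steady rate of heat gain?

Q ≈ 1.03 W

Spherical conduction: R = (1/r_in − 1/r_out)/(4πk) per layer; series-sum.
R_brass shell = (1/0.135 − 1/0.154)/(4π×102) = 7.13×10^-4 K/W
R_multilayer super-insulation = (1/0.154 − 1/0.269)/(4π×0.0012) = 184.1 K/W
R_outer film = 1/(h·4πr_o²) = 1/(18.5×4π×0.269²) = 0.05944 K/W
R_total = 184.2 K/W
Q = ΔT/R_total = 190/184.2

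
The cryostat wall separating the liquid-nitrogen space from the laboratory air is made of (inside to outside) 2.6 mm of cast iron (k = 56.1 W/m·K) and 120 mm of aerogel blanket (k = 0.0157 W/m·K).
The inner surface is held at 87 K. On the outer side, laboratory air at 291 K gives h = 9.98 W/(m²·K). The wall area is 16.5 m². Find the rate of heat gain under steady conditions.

Series thermal resistances:
R_cast iron = L/(kA) = 0.0026/(56.1×16.5) = 2.809×10^-6 K/W
R_aerogel blanket = L/(kA) = 0.12/(0.0157×16.5) = 0.4632 K/W
R_outer film = 1/(h_o·A) = 1/(9.98×16.5) = 0.006073 K/W
R_total = 0.4693 K/W
Q = ΔT / R_total = 204 / 0.4693

Q ≈ 435 W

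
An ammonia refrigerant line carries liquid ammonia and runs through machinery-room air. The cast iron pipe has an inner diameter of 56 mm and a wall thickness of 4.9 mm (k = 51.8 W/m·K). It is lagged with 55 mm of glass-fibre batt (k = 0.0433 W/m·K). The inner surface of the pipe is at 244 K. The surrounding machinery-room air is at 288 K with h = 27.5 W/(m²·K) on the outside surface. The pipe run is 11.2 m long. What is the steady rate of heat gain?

Q ≈ 134 W

Radial resistances (cylindrical: R_cond = ln(r_o/r_i)/(2πkL), R_conv = 1/(h·2πrL)):
R_cast iron pipe wall = ln(32.9/28)/(2π×51.8×11.2) = 4.424×10^-5 K/W
R_glass-fibre batt = ln(87.9/32.9)/(2π×0.0433×11.2) = 0.3225 K/W
R_outer film = 1/(h_o·2πr_oL) = 1/(27.5×2π×0.0879×11.2) = 0.005879 K/W
R_total = 0.3284 K/W
Q = ΔT/R_total = 44/0.3284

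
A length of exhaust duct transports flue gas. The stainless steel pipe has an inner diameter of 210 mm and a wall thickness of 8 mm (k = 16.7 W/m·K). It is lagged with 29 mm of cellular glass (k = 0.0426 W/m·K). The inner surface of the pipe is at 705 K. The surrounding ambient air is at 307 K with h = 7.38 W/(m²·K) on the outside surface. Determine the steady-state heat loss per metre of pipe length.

q′ ≈ 396 W/m

Cylindrical conduction, so R = ln(r₂/r₁)/(2πkL) per layer, in series:
R_stainless steel pipe wall = ln(113/105)/(2π×16.7×1) = 6.998×10^-4 K/W
R_cellular glass = ln(142/113)/(2π×0.0426×1) = 0.8535 K/W
R_outer film = 1/(h_o·2πr_oL) = 1/(7.38×2π×0.142×1) = 0.1519 K/W
R_total = 1.006 K/W
Q = ΔT/R_total = 398/1.006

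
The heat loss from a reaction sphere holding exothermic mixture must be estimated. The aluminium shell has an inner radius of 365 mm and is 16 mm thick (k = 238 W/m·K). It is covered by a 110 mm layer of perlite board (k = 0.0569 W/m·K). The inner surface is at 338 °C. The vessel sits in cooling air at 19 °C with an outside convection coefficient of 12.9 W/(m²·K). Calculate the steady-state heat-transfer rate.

For a spherical shell R = (1/r₁ − 1/r₂)/(4πk); film R = 1/(h·4πr²). In series:
R_aluminium shell = (1/0.365 − 1/0.381)/(4π×238) = 3.847×10^-5 K/W
R_perlite board = (1/0.381 − 1/0.491)/(4π×0.0569) = 0.8224 K/W
R_outer film = 1/(h·4πr_o²) = 1/(12.9×4π×0.491²) = 0.02559 K/W
R_total = 0.848 K/W
Q = ΔT/R_total = 319/0.848

Q ≈ 376 W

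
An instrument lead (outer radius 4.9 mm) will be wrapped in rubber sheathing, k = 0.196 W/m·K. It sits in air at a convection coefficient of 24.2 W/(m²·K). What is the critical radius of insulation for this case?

For a cylinder r_cr = k/h = 0.196/24.2
r_cr = 8.1 mm; since the bare radius (4.9 mm) is below r_cr, adding a thin layer of insulation will *increase* heat loss.

r_cr ≈ 8.1 mm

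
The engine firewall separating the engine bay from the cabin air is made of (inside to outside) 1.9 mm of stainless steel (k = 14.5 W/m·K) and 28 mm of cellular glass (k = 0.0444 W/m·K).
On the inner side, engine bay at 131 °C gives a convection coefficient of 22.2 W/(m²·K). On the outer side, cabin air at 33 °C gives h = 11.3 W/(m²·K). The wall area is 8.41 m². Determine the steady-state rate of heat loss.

Q ≈ 1080 W

Series thermal resistances:
R_inner film = 1/(h_i·A) = 1/(22.2×8.41) = 0.005356 K/W
R_stainless steel = L/(kA) = 0.0019/(14.5×8.41) = 1.558×10^-5 K/W
R_cellular glass = L/(kA) = 0.028/(0.0444×8.41) = 0.07499 K/W
R_outer film = 1/(h_o·A) = 1/(11.3×8.41) = 0.01052 K/W
R_total = 0.09088 K/W
Q = ΔT / R_total = 98 / 0.09088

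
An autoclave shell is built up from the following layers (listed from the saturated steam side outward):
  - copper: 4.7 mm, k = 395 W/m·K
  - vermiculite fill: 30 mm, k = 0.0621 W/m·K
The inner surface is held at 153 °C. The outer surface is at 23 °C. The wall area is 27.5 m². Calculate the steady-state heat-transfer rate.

Q ≈ 7400 W

Model the wall as resistances in series:
R_copper = L/(kA) = 0.0047/(395×27.5) = 4.327×10^-7 K/W
R_vermiculite fill = L/(kA) = 0.03/(0.0621×27.5) = 0.01757 K/W
R_total = 0.01757 K/W
Q = ΔT / R_total = 130 / 0.01757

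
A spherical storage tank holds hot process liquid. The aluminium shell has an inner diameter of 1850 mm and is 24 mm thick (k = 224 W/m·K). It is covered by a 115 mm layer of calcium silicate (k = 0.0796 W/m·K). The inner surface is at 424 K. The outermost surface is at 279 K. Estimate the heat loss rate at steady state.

Q ≈ 1270 W

For a spherical shell R = (1/r₁ − 1/r₂)/(4πk); film R = 1/(h·4πr²). In series:
R_aluminium shell = (1/0.925 − 1/0.949)/(4π×224) = 9.713×10^-6 K/W
R_calcium silicate = (1/0.949 − 1/1.064)/(4π×0.0796) = 0.1139 K/W
R_total = 0.1139 K/W
Q = ΔT/R_total = 145/0.1139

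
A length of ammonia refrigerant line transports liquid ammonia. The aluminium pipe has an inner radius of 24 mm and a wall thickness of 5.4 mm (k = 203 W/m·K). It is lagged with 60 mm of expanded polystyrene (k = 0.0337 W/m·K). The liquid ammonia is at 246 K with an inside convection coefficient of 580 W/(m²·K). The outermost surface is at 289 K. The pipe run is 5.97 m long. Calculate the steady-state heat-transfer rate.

Q ≈ 48.8 W

Radial resistances (cylindrical: R_cond = ln(r_o/r_i)/(2πkL), R_conv = 1/(h·2πrL)):
R_inner film = 1/(h_i·2πr₁L) = 1/(580×2π×0.024×5.97) = 0.001915 K/W
R_aluminium pipe wall = ln(29.4/24)/(2π×203×5.97) = 2.665×10^-5 K/W
R_expanded polystyrene = ln(89.4/29.4)/(2π×0.0337×5.97) = 0.8798 K/W
R_total = 0.8817 K/W
Q = ΔT/R_total = 43/0.8817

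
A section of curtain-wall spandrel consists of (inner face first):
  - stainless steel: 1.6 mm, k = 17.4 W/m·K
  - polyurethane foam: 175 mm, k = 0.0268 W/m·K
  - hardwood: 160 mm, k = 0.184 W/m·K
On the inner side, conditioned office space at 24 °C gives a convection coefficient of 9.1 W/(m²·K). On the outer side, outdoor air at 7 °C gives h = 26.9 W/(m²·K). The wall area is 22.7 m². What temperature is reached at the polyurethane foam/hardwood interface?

T ≈ 9.04 °C

Thermal resistances in series:
R_inner film = 1/(h_i·A) = 1/(9.1×22.7) = 0.004841 K/W
R_stainless steel = L/(kA) = 0.0016/(17.4×22.7) = 4.051×10^-6 K/W
R_polyurethane foam = L/(kA) = 0.175/(0.0268×22.7) = 0.2877 K/W
R_hardwood = L/(kA) = 0.16/(0.184×22.7) = 0.03831 K/W
R_outer film = 1/(h_o·A) = 1/(26.9×22.7) = 0.001638 K/W
R_total = 0.3324 K/W;  Q = ΔT/R_total = 17/0.3324 = 51.14 W
T_interface = T_inner − Q·ΣR(inner→interface) = 24 − 51.1×0.2925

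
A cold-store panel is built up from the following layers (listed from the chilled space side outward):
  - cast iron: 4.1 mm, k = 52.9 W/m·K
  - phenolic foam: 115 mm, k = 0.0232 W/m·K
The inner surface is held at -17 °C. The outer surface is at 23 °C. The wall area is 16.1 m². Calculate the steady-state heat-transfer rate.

Thermal resistances in series:
R_cast iron = L/(kA) = 0.0041/(52.9×16.1) = 4.814×10^-6 K/W
R_phenolic foam = L/(kA) = 0.115/(0.0232×16.1) = 0.3079 K/W
R_total = 0.3079 K/W
Q = ΔT / R_total = 40 / 0.3079

Q ≈ 130 W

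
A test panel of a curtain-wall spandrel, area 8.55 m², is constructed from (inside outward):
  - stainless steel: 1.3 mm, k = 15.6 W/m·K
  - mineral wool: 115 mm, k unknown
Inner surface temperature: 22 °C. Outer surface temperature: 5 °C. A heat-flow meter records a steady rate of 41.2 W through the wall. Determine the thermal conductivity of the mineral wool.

k ≈ 0.0326 W/(m·K)

Using the resistance-network approach (series):
R_stainless steel = L/(kA) = 0.0013/(15.6×8.55) = 9.747×10^-6 K/W
Sum of known resistances R_other = 9.747×10^-6 K/W
Total R = ΔT/Q = 17/41.2 = 0.4126 K/W
R_mineral wool = R_total − R_other = 0.4126 K/W
k = L/(R·A) = 0.115/(0.4126×8.55)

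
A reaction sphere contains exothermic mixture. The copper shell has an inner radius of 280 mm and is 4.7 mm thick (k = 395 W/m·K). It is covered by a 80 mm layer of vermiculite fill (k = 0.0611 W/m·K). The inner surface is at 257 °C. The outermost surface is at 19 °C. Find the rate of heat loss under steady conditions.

Each spherical layer contributes R = (1/r_i − 1/r_o)/(4πk):
R_copper shell = (1/0.28 − 1/0.2847)/(4π×395) = 1.188×10^-5 K/W
R_vermiculite fill = (1/0.2847 − 1/0.3647)/(4π×0.0611) = 1.003 K/W
R_total = 1.004 K/W
Q = ΔT/R_total = 238/1.004

Q ≈ 237 W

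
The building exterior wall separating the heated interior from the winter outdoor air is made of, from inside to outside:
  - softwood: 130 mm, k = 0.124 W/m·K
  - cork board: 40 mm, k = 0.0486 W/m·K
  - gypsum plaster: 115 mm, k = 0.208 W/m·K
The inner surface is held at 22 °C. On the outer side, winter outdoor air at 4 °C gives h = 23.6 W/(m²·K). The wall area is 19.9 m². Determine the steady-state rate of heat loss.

Q ≈ 145 W

Model the wall as resistances in series:
R_softwood = L/(kA) = 0.13/(0.124×19.9) = 0.05268 K/W
R_cork board = L/(kA) = 0.04/(0.0486×19.9) = 0.04136 K/W
R_gypsum plaster = L/(kA) = 0.115/(0.208×19.9) = 0.02778 K/W
R_outer film = 1/(h_o·A) = 1/(23.6×19.9) = 0.002129 K/W
R_total = 0.124 K/W
Q = ΔT / R_total = 18 / 0.124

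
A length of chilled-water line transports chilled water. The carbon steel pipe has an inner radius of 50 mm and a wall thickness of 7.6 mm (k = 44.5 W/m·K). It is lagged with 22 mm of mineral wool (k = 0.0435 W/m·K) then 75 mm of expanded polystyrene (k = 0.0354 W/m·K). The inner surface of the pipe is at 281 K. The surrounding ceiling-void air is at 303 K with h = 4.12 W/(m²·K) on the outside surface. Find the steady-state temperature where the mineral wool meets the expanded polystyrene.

T ≈ 287 K

Radial resistances (cylindrical: R_cond = ln(r_o/r_i)/(2πkL), R_conv = 1/(h·2πrL)):
R_carbon steel pipe wall = ln(57.6/50)/(2π×44.5×1) = 5.061×10^-4 K/W
R_mineral wool = ln(79.6/57.6)/(2π×0.0435×1) = 1.184 K/W
R_expanded polystyrene = ln(154.6/79.6)/(2π×0.0354×1) = 2.985 K/W
R_outer film = 1/(h_o·2πr_oL) = 1/(4.12×2π×0.1546×1) = 0.2499 K/W
R_total = 4.418 K/W
Q = ΔT/R_total = 22/4.418
Q = 4.98 W/m
T_interface = T_inner + Q·ΣR(inner→interface) = 281 + 4.98×1.184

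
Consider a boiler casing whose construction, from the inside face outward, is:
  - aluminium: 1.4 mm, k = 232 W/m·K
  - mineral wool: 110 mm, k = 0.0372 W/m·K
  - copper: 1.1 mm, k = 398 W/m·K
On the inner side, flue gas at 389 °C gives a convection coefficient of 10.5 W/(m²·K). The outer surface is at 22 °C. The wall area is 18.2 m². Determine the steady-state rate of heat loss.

Model the wall as resistances in series:
R_inner film = 1/(h_i·A) = 1/(10.5×18.2) = 0.005233 K/W
R_aluminium = L/(kA) = 0.0014/(232×18.2) = 3.316×10^-7 K/W
R_mineral wool = L/(kA) = 0.11/(0.0372×18.2) = 0.1625 K/W
R_copper = L/(kA) = 0.0011/(398×18.2) = 1.519×10^-7 K/W
R_total = 0.1677 K/W
Q = ΔT / R_total = 367 / 0.1677

Q ≈ 2190 W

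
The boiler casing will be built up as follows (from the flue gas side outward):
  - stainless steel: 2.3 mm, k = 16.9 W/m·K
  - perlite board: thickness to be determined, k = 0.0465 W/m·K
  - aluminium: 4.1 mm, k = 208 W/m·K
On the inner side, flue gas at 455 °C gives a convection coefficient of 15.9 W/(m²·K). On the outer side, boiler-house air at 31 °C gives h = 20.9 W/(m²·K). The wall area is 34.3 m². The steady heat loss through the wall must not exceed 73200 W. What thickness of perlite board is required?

Thermal resistances in series:
R_inner film = 1/(h_i·A) = 1/(15.9×34.3) = 0.001834 K/W
R_stainless steel = L/(kA) = 0.0023/(16.9×34.3) = 3.968×10^-6 K/W
R_aluminium = L/(kA) = 0.0041/(208×34.3) = 5.747×10^-7 K/W
R_outer film = 1/(h_o·A) = 1/(20.9×34.3) = 0.001395 K/W
Sum of the known resistances R_other = 0.003233 K/W
Required total resistance R_tot = ΔT/Q_allow = 424/73200 = 0.005792 K/W
R_perlite board = R_tot − R_other = 0.002559 K/W
L = R·k·A = 0.002559×0.0465×34.3

L ≈ 4.08 mm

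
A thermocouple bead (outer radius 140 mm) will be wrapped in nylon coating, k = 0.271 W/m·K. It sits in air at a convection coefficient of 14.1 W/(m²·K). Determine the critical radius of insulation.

r_cr ≈ 38.4 mm

For a sphere r_cr = 2k/h = 2×0.271/14.1
r_cr = 38.4 mm; since the bare radius (140 mm) is above r_cr, any added insulation will reduce heat loss.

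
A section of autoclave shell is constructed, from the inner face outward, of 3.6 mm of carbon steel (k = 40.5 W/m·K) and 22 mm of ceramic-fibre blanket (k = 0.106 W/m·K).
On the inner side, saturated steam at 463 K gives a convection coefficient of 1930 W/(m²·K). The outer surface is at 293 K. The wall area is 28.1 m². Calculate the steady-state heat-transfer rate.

Q ≈ 22900 W

Model the wall as resistances in series:
R_inner film = 1/(h_i·A) = 1/(1930×28.1) = 1.844×10^-5 K/W
R_carbon steel = L/(kA) = 0.0036/(40.5×28.1) = 3.163×10^-6 K/W
R_ceramic-fibre blanket = L/(kA) = 0.022/(0.106×28.1) = 0.007386 K/W
R_total = 0.007408 K/W
Q = ΔT / R_total = 170 / 0.007408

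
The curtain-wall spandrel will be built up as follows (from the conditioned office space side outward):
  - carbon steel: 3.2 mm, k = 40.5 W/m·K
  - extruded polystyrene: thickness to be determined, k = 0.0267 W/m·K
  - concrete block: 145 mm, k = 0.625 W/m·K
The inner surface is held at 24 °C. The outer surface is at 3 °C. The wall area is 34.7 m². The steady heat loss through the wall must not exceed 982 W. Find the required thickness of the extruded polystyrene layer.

L ≈ 13.6 mm

Treating each layer as a thermal resistance in series:
R_carbon steel = L/(kA) = 0.0032/(40.5×34.7) = 2.277×10^-6 K/W
R_concrete block = L/(kA) = 0.145/(0.625×34.7) = 0.006686 K/W
Sum of the known resistances R_other = 0.006688 K/W
Required total resistance R_tot = ΔT/Q_allow = 21/982 = 0.02138 K/W
R_extruded polystyrene = R_tot − R_other = 0.0147 K/W
L = R·k·A = 0.0147×0.0267×34.7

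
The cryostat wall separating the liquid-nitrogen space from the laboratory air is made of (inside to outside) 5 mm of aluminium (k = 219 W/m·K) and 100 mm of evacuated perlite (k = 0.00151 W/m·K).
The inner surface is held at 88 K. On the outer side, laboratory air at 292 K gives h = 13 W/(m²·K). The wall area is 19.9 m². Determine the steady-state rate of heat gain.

Using the resistance-network approach (series):
R_aluminium = L/(kA) = 0.005/(219×19.9) = 1.147×10^-6 K/W
R_evacuated perlite = L/(kA) = 0.1/(0.00151×19.9) = 3.328 K/W
R_outer film = 1/(h_o·A) = 1/(13×19.9) = 0.003865 K/W
R_total = 3.332 K/W
Q = ΔT / R_total = 204 / 3.332

Q ≈ 61.2 W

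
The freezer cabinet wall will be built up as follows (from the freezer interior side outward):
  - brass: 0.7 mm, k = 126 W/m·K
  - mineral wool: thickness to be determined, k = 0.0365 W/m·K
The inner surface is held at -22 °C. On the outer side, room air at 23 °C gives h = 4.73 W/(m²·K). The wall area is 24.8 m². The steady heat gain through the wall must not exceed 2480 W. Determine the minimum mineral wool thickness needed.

L ≈ 8.71 mm

Model the wall as resistances in series:
R_brass = L/(kA) = 0.0007/(126×24.8) = 2.24×10^-7 K/W
R_outer film = 1/(h_o·A) = 1/(4.73×24.8) = 0.008525 K/W
Sum of the known resistances R_other = 0.008525 K/W
Required total resistance R_tot = ΔT/Q_allow = 45/2480 = 0.01815 K/W
R_mineral wool = R_tot − R_other = 0.00962 K/W
L = R·k·A = 0.00962×0.0365×24.8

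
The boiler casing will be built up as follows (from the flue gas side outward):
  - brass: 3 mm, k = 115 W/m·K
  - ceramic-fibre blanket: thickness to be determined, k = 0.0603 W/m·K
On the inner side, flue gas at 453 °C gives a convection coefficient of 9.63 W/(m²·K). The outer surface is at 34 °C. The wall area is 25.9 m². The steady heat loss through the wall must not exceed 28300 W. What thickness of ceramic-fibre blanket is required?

Using the resistance-network approach (series):
R_inner film = 1/(h_i·A) = 1/(9.63×25.9) = 0.004009 K/W
R_brass = L/(kA) = 0.003/(115×25.9) = 1.007×10^-6 K/W
Sum of the known resistances R_other = 0.00401 K/W
Required total resistance R_tot = ΔT/Q_allow = 419/28300 = 0.01481 K/W
R_ceramic-fibre blanket = R_tot − R_other = 0.0108 K/W
L = R·k·A = 0.0108×0.0603×25.9

L ≈ 16.9 mm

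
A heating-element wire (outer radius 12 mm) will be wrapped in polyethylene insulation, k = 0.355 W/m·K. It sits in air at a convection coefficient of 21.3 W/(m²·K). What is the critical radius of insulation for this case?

r_cr ≈ 16.7 mm

For a cylinder r_cr = k/h = 0.355/21.3
r_cr = 16.7 mm; since the bare radius (12 mm) is below r_cr, adding a thin layer of insulation will *increase* heat loss.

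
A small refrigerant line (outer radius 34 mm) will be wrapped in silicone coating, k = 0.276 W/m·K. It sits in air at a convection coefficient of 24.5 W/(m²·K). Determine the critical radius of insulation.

r_cr ≈ 11.3 mm

For a cylinder r_cr = k/h = 0.276/24.5
r_cr = 11.3 mm; since the bare radius (34 mm) is above r_cr, any added insulation will reduce heat loss.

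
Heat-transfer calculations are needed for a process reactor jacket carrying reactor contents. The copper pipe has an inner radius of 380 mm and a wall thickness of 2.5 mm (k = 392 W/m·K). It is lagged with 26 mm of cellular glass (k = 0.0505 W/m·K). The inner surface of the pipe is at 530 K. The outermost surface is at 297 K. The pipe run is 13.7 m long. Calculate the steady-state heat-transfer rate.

Q ≈ 15400 W

Cylindrical conduction, so R = ln(r₂/r₁)/(2πkL) per layer, in series:
R_copper pipe wall = ln(382.5/380)/(2π×392×13.7) = 1.943×10^-7 K/W
R_cellular glass = ln(408.5/382.5)/(2π×0.0505×13.7) = 0.01513 K/W
R_total = 0.01513 K/W
Q = ΔT/R_total = 233/0.01513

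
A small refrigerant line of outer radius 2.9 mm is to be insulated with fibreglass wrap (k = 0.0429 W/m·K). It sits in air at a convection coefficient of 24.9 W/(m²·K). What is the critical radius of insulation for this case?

For a cylinder r_cr = k/h = 0.0429/24.9
r_cr = 1.72 mm; since the bare radius (2.9 mm) is above r_cr, any added insulation will reduce heat loss.

r_cr ≈ 1.72 mm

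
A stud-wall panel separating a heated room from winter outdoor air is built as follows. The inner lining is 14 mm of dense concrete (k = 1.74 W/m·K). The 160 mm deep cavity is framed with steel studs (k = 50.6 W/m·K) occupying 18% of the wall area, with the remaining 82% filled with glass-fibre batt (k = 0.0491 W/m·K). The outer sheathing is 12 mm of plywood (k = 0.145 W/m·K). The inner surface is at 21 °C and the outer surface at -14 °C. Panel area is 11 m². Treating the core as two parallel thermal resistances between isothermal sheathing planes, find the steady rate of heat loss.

Sheathing layers in series; stud and cavity paths in parallel between them.
R_inner = 0.014/(1.74×11) = 7.315×10^-4 K/W
R_stud  = 0.16/(50.6×0.18×11) = 0.001597 K/W
R_cav   = 0.16/(0.0491×0.82×11) = 0.3613 K/W
1/R_core = 1/R_stud + 1/R_cav → R_core = 0.00159 K/W
R_outer = 0.012/(0.145×11) = 0.007524 K/W
R_total = 0.009845 K/W
Q = ΔT/R_total = 35/0.009845

Q ≈ 3560 W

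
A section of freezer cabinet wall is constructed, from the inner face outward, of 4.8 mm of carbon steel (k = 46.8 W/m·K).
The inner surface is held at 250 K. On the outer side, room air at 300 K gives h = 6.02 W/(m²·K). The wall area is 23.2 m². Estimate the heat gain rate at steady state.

Treating each layer as a thermal resistance in series:
R_carbon steel = L/(kA) = 0.0048/(46.8×23.2) = 4.421×10^-6 K/W
R_outer film = 1/(h_o·A) = 1/(6.02×23.2) = 0.00716 K/W
R_total = 0.007164 K/W
Q = ΔT / R_total = 50 / 0.007164

Q ≈ 6980 W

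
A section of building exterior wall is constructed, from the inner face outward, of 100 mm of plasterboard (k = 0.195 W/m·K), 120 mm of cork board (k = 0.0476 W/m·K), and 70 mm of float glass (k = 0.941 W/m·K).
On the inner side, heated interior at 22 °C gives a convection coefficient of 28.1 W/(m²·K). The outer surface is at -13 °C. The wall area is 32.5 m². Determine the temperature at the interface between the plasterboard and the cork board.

T ≈ 15.9 °C

Thermal resistances in series:
R_inner film = 1/(h_i·A) = 1/(28.1×32.5) = 0.001095 K/W
R_plasterboard = L/(kA) = 0.1/(0.195×32.5) = 0.01578 K/W
R_cork board = L/(kA) = 0.12/(0.0476×32.5) = 0.07757 K/W
R_float glass = L/(kA) = 0.07/(0.941×32.5) = 0.002289 K/W
R_total = 0.09673 K/W;  Q = ΔT/R_total = 35/0.09673 = 361.8 W
T_interface = T_inner − Q·ΣR(inner→interface) = 22 − 362×0.01687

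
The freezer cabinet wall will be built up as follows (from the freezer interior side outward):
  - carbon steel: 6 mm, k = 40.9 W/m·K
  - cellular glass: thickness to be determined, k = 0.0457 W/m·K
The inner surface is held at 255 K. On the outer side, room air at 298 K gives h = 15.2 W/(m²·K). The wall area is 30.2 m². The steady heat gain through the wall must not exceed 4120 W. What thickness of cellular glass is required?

L ≈ 11.4 mm

Series thermal resistances:
R_carbon steel = L/(kA) = 0.006/(40.9×30.2) = 4.858×10^-6 K/W
R_outer film = 1/(h_o·A) = 1/(15.2×30.2) = 0.002178 K/W
Sum of the known resistances R_other = 0.002183 K/W
Required total resistance R_tot = ΔT/Q_allow = 43/4120 = 0.01044 K/W
R_cellular glass = R_tot − R_other = 0.008254 K/W
L = R·k·A = 0.008254×0.0457×30.2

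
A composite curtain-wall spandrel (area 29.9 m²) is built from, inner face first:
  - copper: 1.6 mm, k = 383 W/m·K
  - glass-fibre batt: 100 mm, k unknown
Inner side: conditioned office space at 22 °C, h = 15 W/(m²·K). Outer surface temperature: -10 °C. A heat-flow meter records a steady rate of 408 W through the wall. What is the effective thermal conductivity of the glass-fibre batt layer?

Model the wall as resistances in series:
R_inner film = 1/(h_i·A) = 1/(15×29.9) = 0.00223 K/W
R_copper = L/(kA) = 0.0016/(383×29.9) = 1.397×10^-7 K/W
Sum of known resistances R_other = 0.00223 K/W
Total R = ΔT/Q = 32/408 = 0.07843 K/W
R_glass-fibre batt = R_total − R_other = 0.0762 K/W
k = L/(R·A) = 0.1/(0.0762×29.9)

k ≈ 0.0439 W/(m·K)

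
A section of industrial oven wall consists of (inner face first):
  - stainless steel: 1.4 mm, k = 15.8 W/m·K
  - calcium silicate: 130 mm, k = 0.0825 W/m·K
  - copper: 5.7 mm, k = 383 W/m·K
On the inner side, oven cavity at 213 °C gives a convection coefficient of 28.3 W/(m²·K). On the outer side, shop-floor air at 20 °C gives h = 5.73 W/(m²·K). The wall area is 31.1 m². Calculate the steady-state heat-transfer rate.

Thermal resistances in series:
R_inner film = 1/(h_i·A) = 1/(28.3×31.1) = 0.001136 K/W
R_stainless steel = L/(kA) = 0.0014/(15.8×31.1) = 2.849×10^-6 K/W
R_calcium silicate = L/(kA) = 0.13/(0.0825×31.1) = 0.05067 K/W
R_copper = L/(kA) = 0.0057/(383×31.1) = 4.785×10^-7 K/W
R_outer film = 1/(h_o·A) = 1/(5.73×31.1) = 0.005612 K/W
R_total = 0.05742 K/W
Q = ΔT / R_total = 193 / 0.05742

Q ≈ 3360 W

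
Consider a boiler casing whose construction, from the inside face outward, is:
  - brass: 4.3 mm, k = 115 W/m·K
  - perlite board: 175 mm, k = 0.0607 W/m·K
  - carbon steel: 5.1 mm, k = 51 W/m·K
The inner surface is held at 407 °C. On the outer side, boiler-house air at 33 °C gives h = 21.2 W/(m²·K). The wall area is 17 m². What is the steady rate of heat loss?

Q ≈ 2170 W

Series thermal resistances:
R_brass = L/(kA) = 0.0043/(115×17) = 2.199×10^-6 K/W
R_perlite board = L/(kA) = 0.175/(0.0607×17) = 0.1696 K/W
R_carbon steel = L/(kA) = 0.0051/(51×17) = 5.882×10^-6 K/W
R_outer film = 1/(h_o·A) = 1/(21.2×17) = 0.002775 K/W
R_total = 0.1724 K/W
Q = ΔT / R_total = 374 / 0.1724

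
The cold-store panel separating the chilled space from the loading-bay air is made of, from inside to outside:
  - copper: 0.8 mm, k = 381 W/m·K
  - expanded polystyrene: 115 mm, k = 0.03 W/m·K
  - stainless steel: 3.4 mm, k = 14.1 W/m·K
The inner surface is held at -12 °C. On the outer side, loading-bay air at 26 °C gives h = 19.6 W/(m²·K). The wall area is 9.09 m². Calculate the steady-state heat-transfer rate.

Q ≈ 88.9 W

Model the wall as resistances in series:
R_copper = L/(kA) = 0.0008/(381×9.09) = 2.31×10^-7 K/W
R_expanded polystyrene = L/(kA) = 0.115/(0.03×9.09) = 0.4217 K/W
R_stainless steel = L/(kA) = 0.0034/(14.1×9.09) = 2.653×10^-5 K/W
R_outer film = 1/(h_o·A) = 1/(19.6×9.09) = 0.005613 K/W
R_total = 0.4273 K/W
Q = ΔT / R_total = 38 / 0.4273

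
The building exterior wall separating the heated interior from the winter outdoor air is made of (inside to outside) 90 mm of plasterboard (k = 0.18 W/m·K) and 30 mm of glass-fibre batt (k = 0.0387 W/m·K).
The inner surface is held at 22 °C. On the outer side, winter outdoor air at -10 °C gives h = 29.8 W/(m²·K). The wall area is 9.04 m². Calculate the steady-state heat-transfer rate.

Series thermal resistances:
R_plasterboard = L/(kA) = 0.09/(0.18×9.04) = 0.05531 K/W
R_glass-fibre batt = L/(kA) = 0.03/(0.0387×9.04) = 0.08575 K/W
R_outer film = 1/(h_o·A) = 1/(29.8×9.04) = 0.003712 K/W
R_total = 0.1448 K/W
Q = ΔT / R_total = 32 / 0.1448

Q ≈ 221 W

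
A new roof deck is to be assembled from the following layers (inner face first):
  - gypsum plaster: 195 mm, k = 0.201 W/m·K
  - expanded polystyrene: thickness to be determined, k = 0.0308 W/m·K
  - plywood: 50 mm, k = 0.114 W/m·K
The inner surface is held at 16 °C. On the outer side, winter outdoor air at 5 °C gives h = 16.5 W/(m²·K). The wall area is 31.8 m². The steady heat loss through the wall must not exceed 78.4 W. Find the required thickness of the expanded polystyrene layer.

Using the resistance-network approach (series):
R_gypsum plaster = L/(kA) = 0.195/(0.201×31.8) = 0.03051 K/W
R_plywood = L/(kA) = 0.05/(0.114×31.8) = 0.01379 K/W
R_outer film = 1/(h_o·A) = 1/(16.5×31.8) = 0.001906 K/W
Sum of the known resistances R_other = 0.04621 K/W
Required total resistance R_tot = ΔT/Q_allow = 11/78.4 = 0.1403 K/W
R_expanded polystyrene = R_tot − R_other = 0.0941 K/W
L = R·k·A = 0.0941×0.0308×31.8

L ≈ 92.2 mm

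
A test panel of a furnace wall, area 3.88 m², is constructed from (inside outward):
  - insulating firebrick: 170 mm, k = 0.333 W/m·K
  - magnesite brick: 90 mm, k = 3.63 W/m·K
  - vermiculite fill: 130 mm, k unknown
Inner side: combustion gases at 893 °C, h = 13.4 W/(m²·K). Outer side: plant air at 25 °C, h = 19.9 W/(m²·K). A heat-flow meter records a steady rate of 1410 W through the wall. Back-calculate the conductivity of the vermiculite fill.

k ≈ 0.0752 W/(m·K)

Thermal resistances in series:
R_inner film = 1/(h_i·A) = 1/(13.4×3.88) = 0.01923 K/W
R_insulating firebrick = L/(kA) = 0.17/(0.333×3.88) = 0.1316 K/W
R_magnesite brick = L/(kA) = 0.09/(3.63×3.88) = 0.00639 K/W
R_outer film = 1/(h_o·A) = 1/(19.9×3.88) = 0.01295 K/W
Sum of known resistances R_other = 0.1702 K/W
Total R = ΔT/Q = 868/1410 = 0.6156 K/W
R_vermiculite fill = R_total − R_other = 0.4455 K/W
k = L/(R·A) = 0.13/(0.4455×3.88)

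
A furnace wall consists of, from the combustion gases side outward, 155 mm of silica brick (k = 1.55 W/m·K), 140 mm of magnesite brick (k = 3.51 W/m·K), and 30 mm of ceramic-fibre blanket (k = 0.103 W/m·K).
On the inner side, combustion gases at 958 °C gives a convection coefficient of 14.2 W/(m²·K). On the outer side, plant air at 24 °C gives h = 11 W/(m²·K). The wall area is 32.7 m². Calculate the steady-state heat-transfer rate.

Q ≈ 51500 W

Using the resistance-network approach (series):
R_inner film = 1/(h_i·A) = 1/(14.2×32.7) = 0.002154 K/W
R_silica brick = L/(kA) = 0.155/(1.55×32.7) = 0.003058 K/W
R_magnesite brick = L/(kA) = 0.14/(3.51×32.7) = 0.00122 K/W
R_ceramic-fibre blanket = L/(kA) = 0.03/(0.103×32.7) = 0.008907 K/W
R_outer film = 1/(h_o·A) = 1/(11×32.7) = 0.00278 K/W
R_total = 0.01812 K/W
Q = ΔT / R_total = 934 / 0.01812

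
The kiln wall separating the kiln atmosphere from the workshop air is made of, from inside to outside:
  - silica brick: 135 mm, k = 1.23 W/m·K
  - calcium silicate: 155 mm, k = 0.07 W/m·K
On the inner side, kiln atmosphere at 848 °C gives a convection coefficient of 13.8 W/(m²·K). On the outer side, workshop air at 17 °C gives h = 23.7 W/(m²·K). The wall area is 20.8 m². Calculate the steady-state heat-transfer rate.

Q ≈ 7090 W

Treating each layer as a thermal resistance in series:
R_inner film = 1/(h_i·A) = 1/(13.8×20.8) = 0.003484 K/W
R_silica brick = L/(kA) = 0.135/(1.23×20.8) = 0.005277 K/W
R_calcium silicate = L/(kA) = 0.155/(0.07×20.8) = 0.1065 K/W
R_outer film = 1/(h_o·A) = 1/(23.7×20.8) = 0.002029 K/W
R_total = 0.1172 K/W
Q = ΔT / R_total = 831 / 0.1172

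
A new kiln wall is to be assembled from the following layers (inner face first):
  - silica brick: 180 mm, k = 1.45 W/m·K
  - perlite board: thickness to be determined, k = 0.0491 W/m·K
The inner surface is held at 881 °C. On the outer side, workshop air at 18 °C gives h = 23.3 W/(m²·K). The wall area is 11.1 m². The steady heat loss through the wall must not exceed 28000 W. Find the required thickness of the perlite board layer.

L ≈ 8.6 mm

Using the resistance-network approach (series):
R_silica brick = L/(kA) = 0.18/(1.45×11.1) = 0.01118 K/W
R_outer film = 1/(h_o·A) = 1/(23.3×11.1) = 0.003867 K/W
Sum of the known resistances R_other = 0.01505 K/W
Required total resistance R_tot = ΔT/Q_allow = 863/28000 = 0.03082 K/W
R_perlite board = R_tot − R_other = 0.01577 K/W
L = R·k·A = 0.01577×0.0491×11.1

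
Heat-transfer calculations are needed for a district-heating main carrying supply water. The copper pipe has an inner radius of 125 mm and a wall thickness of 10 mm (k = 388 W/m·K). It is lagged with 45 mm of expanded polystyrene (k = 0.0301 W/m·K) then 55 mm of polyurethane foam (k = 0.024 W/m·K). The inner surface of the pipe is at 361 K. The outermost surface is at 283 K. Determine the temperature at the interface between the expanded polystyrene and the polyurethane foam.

Cylindrical conduction, so R = ln(r₂/r₁)/(2πkL) per layer, in series:
R_copper pipe wall = ln(135/125)/(2π×388×1) = 3.157×10^-5 K/W
R_expanded polystyrene = ln(180/135)/(2π×0.0301×1) = 1.521 K/W
R_polyurethane foam = ln(235/180)/(2π×0.024×1) = 1.768 K/W
R_total = 3.289 K/W
Q = ΔT/R_total = 78/3.289
Q = 23.7 W/m
T_interface = T_inner − Q·ΣR(inner→interface) = 361 − 23.7×1.521

T ≈ 325 K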